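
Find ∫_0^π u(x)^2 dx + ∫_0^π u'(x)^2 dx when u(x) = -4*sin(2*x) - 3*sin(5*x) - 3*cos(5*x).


||u||_{H^1(0,π)}^2 = -832/7 + 274*π

u'(x) = 15*sin(5*x) - 8*cos(2*x) - 15*cos(5*x).
Expand u² and (u')² and integrate term by term on (0, π), using: for integers n ≥ 1, ∫_0^π sin²(nx) dx = ∫_0^π cos²(nx) dx = π/2; for n ≠ n', ∫_0^π sin(nx)sin(n'x) dx = ∫_0^π cos(nx)cos(n'x) dx = 0; and by product-to-sum, ∫_0^π sin(nx)cos(n'x) dx = ½∫_0^π [sin((n+n')x) + sin((n−n')x)] dx, which is 0 when n+n' is even and 2n/(n²−n'²) when n+n' is odd (it need not vanish on (0, π)).
  u² squared terms: (-4)²·∫sin(2x)² dx = 16·π/2 = 8*π;  (-3)²·∫cos(5x)² dx = 9·π/2 = 9*π/2;  (-3)²·∫sin(5x)² dx = 9·π/2 = 9*π/2.
  u² cross terms: 2·(-4)·(-3)·∫sin(2x)·cos(5x) dx = 24·(-4/21) = -32/7;  2·(-4)·(-3)·∫sin(2x)·sin(5x) dx = 24·(0) = 0;  2·(-3)·(-3)·∫cos(5x)·sin(5x) dx = 18·(0) = 0.
  So ∫_0^π u² dx = 8*π + 9*π/2 + 9*π/2 − 32/7 + 0 + 0 = -32/7 + 17*π.
  (u')² squared terms: (-15)²·∫cos(5x)² dx = 225·π/2 = 225*π/2;  (-8)²·∫cos(2x)² dx = 64·π/2 = 32*π;  (15)²·∫sin(5x)² dx = 225·π/2 = 225*π/2.
  (u')² cross terms: 2·(-15)·(-8)·∫cos(5x)·cos(2x) dx = 240·(0) = 0;  2·(-15)·(15)·∫cos(5x)·sin(5x) dx = -450·(0) = 0;  2·(-8)·(15)·∫cos(2x)·sin(5x) dx = -240·(10/21) = -800/7.
  So ∫_0^π (u')² dx = 225*π/2 + 32*π + 225*π/2 + 0 + 0 − 800/7 = -800/7 + 257*π.
||u||_{H^1}^2 = (-32/7 + 17*π) + (-800/7 + 257*π) = -832/7 + 274*π.


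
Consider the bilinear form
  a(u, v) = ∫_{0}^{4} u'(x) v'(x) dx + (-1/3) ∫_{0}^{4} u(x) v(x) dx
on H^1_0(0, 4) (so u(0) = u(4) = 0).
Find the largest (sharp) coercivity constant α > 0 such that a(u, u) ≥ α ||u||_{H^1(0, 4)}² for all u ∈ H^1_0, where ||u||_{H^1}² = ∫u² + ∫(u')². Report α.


α = (-16/3 + π^2)/(π^2 + 16)

Coercivity of a(·,·) on H^1_0(0, 4) means a(u, u) ≥ α ||u||_{H^1}² for every u ∈ H^1_0.
The interval has length L = 4, and Poincaré/coercivity depend only on L. Here a(u, u) = ∫(u')² + (-1/3)·∫u².
Here c = -1/3 < 0 with |c| < (π/L)² = π^2/16, so coercivity still holds. The condition a(u,u) ≥ α||u||_{H^1}² reads (1−α)∫(u')² ≥ (α−c)∫u². Any admissible α is ≤ 1 (rapidly oscillating u have ∫u²/∫(u')² → 0), and α = 1 would force 0 ≥ (1−c)∫u², impossible since c < 1; so 1−α > 0. By the sharp Poincaré inequality on H^1_0 of an interval of length L, ∫(u')² ≥ (π/L)²∫u² with equality for the first sine mode sin(π(x−x₀)/L) (x₀ the left endpoint), so the inequality holds for all u iff (1−α)(π/L)² ≥ α − c, i.e. α ≤ ((π/L)² + c)/((π/L)² + 1) = (1 + c(L/π)²)/(1 + (L/π)²). (Direct route, valid since c ≤ 0: Poincaré gives c∫u² ≥ c(L/π)²∫(u')², so a(u,u) ≥ (1 + c(L/π)²)∫(u')², while ||u||_{H^1}² ≤ (1 + (L/π)²)∫(u')²; dividing yields the same α.) With (π/L)² = π^2/16 and c = -1/3, the largest admissible constant is α = ((π/L)² + c)/((π/L)² + 1).
Simplifying, α = (-16/3 + π^2)/(π^2 + 16).


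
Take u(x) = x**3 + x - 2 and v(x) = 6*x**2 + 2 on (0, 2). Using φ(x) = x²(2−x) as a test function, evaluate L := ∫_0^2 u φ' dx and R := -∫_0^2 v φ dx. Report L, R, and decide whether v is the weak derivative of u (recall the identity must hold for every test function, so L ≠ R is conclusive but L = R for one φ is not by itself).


LHS = -116/15, RHS = -232/15. No, v is not the weak derivative of u.

u(x) = x**3 + x - 2, classical derivative u'(x) = 3*x**2 + 1.
φ(x) = x²(2−x), so φ'(x) = x*(4 - 3*x).
Note φ(0) = φ(2) = 0, so the boundary term u·φ vanishes.
LHS = ∫_0^2 u(x) φ'(x) dx = ∫_0^2 (-3*x^5 + 4*x^4 - 3*x^3 + 10*x^2 - 8*x) dx. Term by term:
  ∫_0^2 -3*x^5 dx = -32;  ∫_0^2 4*x^4 dx = 128/5;  ∫_0^2 -3*x^3 dx = -12;
  ∫_0^2 10*x^2 dx = 80/3;  ∫_0^2 -8*x dx = -16.
Sum: -32 + 128/5 − 12 + 80/3 − 16 = -116/15.
So LHS = -116/15.
∫_0^2 v(x) φ(x) dx = ∫_0^2 (-6*x^5 + 12*x^4 - 2*x^3 + 4*x^2) dx. Term by term:
  ∫_0^2 -6*x^5 dx = -64;  ∫_0^2 12*x^4 dx = 384/5;  ∫_0^2 -2*x^3 dx = -8;
  ∫_0^2 4*x^2 dx = 32/3.
Sum: -64 + 384/5 − 8 + 32/3 = 232/15.
So RHS = -∫_0^2 v(x) φ(x) dx = -232/15.
LHS − RHS = 116/15 ≠ 0, so the identity fails.
(For a valid weak derivative the identity must hold for EVERY test function, in particular this one. The failure shows v is NOT the weak derivative of u.)
Correct weak derivative would be u'(x) = 3*x**2 + 1.


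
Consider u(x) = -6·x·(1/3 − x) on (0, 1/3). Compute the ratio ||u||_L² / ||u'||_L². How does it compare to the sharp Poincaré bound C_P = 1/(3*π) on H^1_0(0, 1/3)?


||u||_L² / ||u'||_L² = sqrt(10)/30 < C_P = 1/(3*π).

u(x) = -6·x·(1/3 − x), so u'(x) = 12*x - 2.
u(x) = -6·x·(1/3 − x) vanishes at x = 0 and x = 1/3, so u ∈ H^1_0(0, 1/3). Differentiate via the product rule and integrate the resulting polynomials term by term.
  ∫_0^1/3 u² dx = ∫_0^1/3 (36*x^4 - 24*x^3 + 4*x^2) dx. Term by term:
    ∫_0^1/3 36*x^4 dx = 4/135;  ∫_0^1/3 -24*x^3 dx = -2/27;  ∫_0^1/3 4*x^2 dx = 4/81.
  Sum: 4/135 − 2/27 + 4/81 = 2/405.
  ∫_0^1/3 (u')² dx = ∫_0^1/3 (144*x^2 - 48*x + 4) dx. Term by term:
    ∫_0^1/3 144*x^2 dx = 16/9;  ∫_0^1/3 -48*x dx = -8/3;  ∫_0^1/3 4 dx = 4/3.
  Sum: 16/9 − 8/3 + 4/3 = 4/9.
∫_0^1/3 u² dx = 2/405, so ||u||_L² = sqrt(10)/45.
∫_0^1/3 (u')² dx = 4/9, so ||u'||_L² = 2/3.
Ratio ||u||_L² / ||u'||_L² = sqrt(10)/30.
Sharp Poincaré constant on H^1_0(0, 1/3) is C_P = L/π = 1/(3*π), achieved by sin(3*π·x).
A polynomial bump cannot attain the sharp Poincaré constant (only the first sine eigenfunction does), so the ratio is strictly less than C_P, consistent with ||u||_L² ≤ C_P ||u'||_L².


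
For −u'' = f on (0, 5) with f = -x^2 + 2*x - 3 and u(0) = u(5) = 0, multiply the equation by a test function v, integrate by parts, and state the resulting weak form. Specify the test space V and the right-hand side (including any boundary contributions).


V = H^1_0(0, 5) (so v(0) = v(5) = 0); weak form: ∫_0^5 u'v' dx = ∫_0^5 (-x^2 + 2*x - 3) v dx for all v ∈ V.

Multiply both sides by a test function v and integrate from 0 to 5:
  ∫_0^5 −u''(x) v(x) dx = ∫_0^5 f(x) v(x) dx.
Integrate the LHS by parts once:
  ∫_0^5 −u'' v dx = −[u'(x) v(x)]_0^5 + ∫_0^5 u'(x) v'(x) dx.
Thus ∫_0^5 u'(x) v'(x) dx = ∫_0^5 f(x) v(x) dx + [u'(x) v(x)]_0^5.
Choose V so that boundary terms are either known or forced to vanish.
u is Dirichlet: u(0) = u(5) = 0. Let V = H^1_0(0, 5); then v(0) = v(5) = 0, and [u' v]_0^5 = 0.
Weak formulation: find u (satisfying any essential BC) such that ∫_0^5 u'(x) v'(x) dx = ∫_0^5 f v dx for all v ∈ V.
Substituting f(x) = -x^2 + 2*x - 3, the right-hand side is ∫_0^5 (-x^2 + 2*x - 3) v dx.


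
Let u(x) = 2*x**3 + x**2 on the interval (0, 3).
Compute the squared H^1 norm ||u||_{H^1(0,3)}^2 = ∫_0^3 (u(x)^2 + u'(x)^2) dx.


||u||_{H^1}^2 = 141957/35

The H^1 norm (squared) on an interval (0, L) is
  ||u||_{H^1}^2 = ∫_0^L u(x)^2 dx + ∫_0^L u'(x)^2 dx.
Compute u'(x) = 6*x**2 + 2*x.
Then u(x)^2 = 4*x**6 + 4*x**5 + x**4 and u'(x)^2 = 36*x**4 + 24*x**3 + 4*x**2.
Integrate each monomial from 0 to 3 using ∫_0^3 c·x^n dx = c·3^(n+1)/(n+1):
  ∫_0^3 u(x)^2 dx = ∫_0^3 (4*x^6 + 4*x^5 + x^4) dx. Term by term:
    ∫_0^3 4*x^6 dx = 8748/7;  ∫_0^3 4*x^5 dx = 486;  ∫_0^3 x^4 dx = 243/5.
  Sum: 8748/7 + 486 + 243/5 = 62451/35.
  ∫_0^3 u'(x)^2 dx = ∫_0^3 (36*x^4 + 24*x^3 + 4*x^2) dx. Term by term:
    ∫_0^3 36*x^4 dx = 8748/5;  ∫_0^3 24*x^3 dx = 486;  ∫_0^3 4*x^2 dx = 36.
  Sum: 8748/5 + 486 + 36 = 11358/5.
Adding: ||u||_{H^1}^2 = 62451/35 + 11358/5 = 141957/35.


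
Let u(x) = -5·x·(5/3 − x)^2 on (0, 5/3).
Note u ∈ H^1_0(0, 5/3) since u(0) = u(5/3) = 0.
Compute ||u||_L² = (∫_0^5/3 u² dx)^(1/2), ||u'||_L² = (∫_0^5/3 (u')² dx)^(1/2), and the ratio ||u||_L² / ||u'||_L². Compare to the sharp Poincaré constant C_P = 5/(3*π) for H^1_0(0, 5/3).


||u||_L² / ||u'||_L² = 5*sqrt(14)/42 < C_P = 5/(3*π).

u(x) = -5·x·(5/3 − x)^2, so u'(x) = -15*x^2 + 100*x/3 - 125/9.
u(x) = -5·x·(5/3 − x)^2 vanishes at x = 0 and x = 5/3, so u ∈ H^1_0(0, 5/3). Differentiate via the product rule and integrate the resulting polynomials term by term.
  ∫_0^5/3 u² dx = ∫_0^5/3 (25*x^6 - 500*x^5/3 + 1250*x^4/3 - 12500*x^3/27 + 15625*x^2/81) dx. Term by term:
    ∫_0^5/3 25*x^6 dx = 1953125/15309;  ∫_0^5/3 -500*x^5/3 dx = -3906250/6561;  ∫_0^5/3 1250*x^4/3 dx = 781250/729;
    ∫_0^5/3 -12500*x^3/27 dx = -1953125/2187;  ∫_0^5/3 15625*x^2/81 dx = 1953125/6561.
  Sum: 1953125/15309 − 3906250/6561 + 781250/729 − 1953125/2187 + 1953125/6561 = 390625/45927.
  ∫_0^5/3 (u')² dx = ∫_0^5/3 (225*x^4 - 1000*x^3 + 13750*x^2/9 - 25000*x/27 + 15625/81) dx. Term by term:
    ∫_0^5/3 225*x^4 dx = 15625/27;  ∫_0^5/3 -1000*x^3 dx = -156250/81;  ∫_0^5/3 13750*x^2/9 dx = 1718750/729;
    ∫_0^5/3 -25000*x/27 dx = -312500/243;  ∫_0^5/3 15625/81 dx = 78125/243.
  Sum: 15625/27 − 156250/81 + 1718750/729 − 312500/243 + 78125/243 = 31250/729.
∫_0^5/3 u² dx = 390625/45927, so ||u||_L² = 625*sqrt(7)/567.
∫_0^5/3 (u')² dx = 31250/729, so ||u'||_L² = 125*sqrt(2)/27.
Ratio ||u||_L² / ||u'||_L² = 5*sqrt(14)/42.
Sharp Poincaré constant on H^1_0(0, 5/3) is C_P = L/π = 5/(3*π), achieved by sin(3*π/5·x).
A polynomial bump cannot attain the sharp Poincaré constant (only the first sine eigenfunction does), so the ratio is strictly less than C_P, consistent with ||u||_L² ≤ C_P ||u'||_L².


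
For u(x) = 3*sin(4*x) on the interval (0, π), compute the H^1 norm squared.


||u||_{H^1(0,π)}^2 = 153*π/2

u'(x) = 12*cos(4*x).
Expand u² and (u')² and integrate term by term on (0, π), using: for integers n ≥ 1, ∫_0^π sin²(nx) dx = ∫_0^π cos²(nx) dx = π/2; for n ≠ n', ∫_0^π sin(nx)sin(n'x) dx = ∫_0^π cos(nx)cos(n'x) dx = 0; and by product-to-sum, ∫_0^π sin(nx)cos(n'x) dx = ½∫_0^π [sin((n+n')x) + sin((n−n')x)] dx, which is 0 when n+n' is even and 2n/(n²−n'²) when n+n' is odd (it need not vanish on (0, π)).
  u² squared terms: (3)²·∫sin(4x)² dx = 9·π/2 = 9*π/2.
  So ∫_0^π u² dx = 9*π/2.
  (u')² squared terms: (12)²·∫cos(4x)² dx = 144·π/2 = 72*π.
  So ∫_0^π (u')² dx = 72*π.
||u||_{H^1}^2 = (9*π/2) + (72*π) = 153*π/2.


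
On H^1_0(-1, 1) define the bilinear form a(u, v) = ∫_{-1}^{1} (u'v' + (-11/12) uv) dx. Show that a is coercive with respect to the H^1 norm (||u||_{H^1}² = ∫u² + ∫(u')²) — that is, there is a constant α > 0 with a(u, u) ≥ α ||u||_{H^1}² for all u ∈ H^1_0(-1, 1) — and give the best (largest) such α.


α = (-11/3 + π^2)/(4 + π^2)

Coercivity of a(·,·) on H^1_0(-1, 1) means a(u, u) ≥ α ||u||_{H^1}² for every u ∈ H^1_0.
The interval has length L = 2, and Poincaré/coercivity depend only on L. Here a(u, u) = ∫(u')² + (-11/12)·∫u².
Here c = -11/12 < 0 with |c| < (π/L)² = π^2/4, so coercivity still holds. The condition a(u,u) ≥ α||u||_{H^1}² reads (1−α)∫(u')² ≥ (α−c)∫u². Any admissible α is ≤ 1 (rapidly oscillating u have ∫u²/∫(u')² → 0), and α = 1 would force 0 ≥ (1−c)∫u², impossible since c < 1; so 1−α > 0. By the sharp Poincaré inequality on H^1_0 of an interval of length L, ∫(u')² ≥ (π/L)²∫u² with equality for the first sine mode sin(π(x−x₀)/L) (x₀ the left endpoint), so the inequality holds for all u iff (1−α)(π/L)² ≥ α − c, i.e. α ≤ ((π/L)² + c)/((π/L)² + 1) = (1 + c(L/π)²)/(1 + (L/π)²). (Direct route, valid since c ≤ 0: Poincaré gives c∫u² ≥ c(L/π)²∫(u')², so a(u,u) ≥ (1 + c(L/π)²)∫(u')², while ||u||_{H^1}² ≤ (1 + (L/π)²)∫(u')²; dividing yields the same α.) With (π/L)² = π^2/4 and c = -11/12, the largest admissible constant is α = ((π/L)² + c)/((π/L)² + 1).
Simplifying, α = (-11/3 + π^2)/(4 + π^2).


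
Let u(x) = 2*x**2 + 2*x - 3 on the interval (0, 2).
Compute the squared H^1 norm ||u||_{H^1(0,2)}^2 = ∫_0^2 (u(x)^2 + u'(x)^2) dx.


||u||_{H^1}^2 = 1694/15

The H^1 norm (squared) on an interval (0, L) is
  ||u||_{H^1}^2 = ∫_0^L u(x)^2 dx + ∫_0^L u'(x)^2 dx.
Compute u'(x) = 4*x + 2.
Then u(x)^2 = 4*x**4 + 8*x**3 - 8*x**2 - 12*x + 9 and u'(x)^2 = 16*x**2 + 16*x + 4.
Integrate each monomial from 0 to 2 using ∫_0^2 c·x^n dx = c·2^(n+1)/(n+1):
  ∫_0^2 u(x)^2 dx = ∫_0^2 (4*x^4 + 8*x^3 - 8*x^2 - 12*x + 9) dx. Term by term:
    ∫_0^2 4*x^4 dx = 128/5;  ∫_0^2 8*x^3 dx = 32;  ∫_0^2 -8*x^2 dx = -64/3;
    ∫_0^2 -12*x dx = -24;  ∫_0^2 9 dx = 18.
  Sum: 128/5 + 32 − 64/3 − 24 + 18 = 454/15.
  ∫_0^2 u'(x)^2 dx = ∫_0^2 (16*x^2 + 16*x + 4) dx. Term by term:
    ∫_0^2 16*x^2 dx = 128/3;  ∫_0^2 16*x dx = 32;  ∫_0^2 4 dx = 8.
  Sum: 128/3 + 32 + 8 = 248/3.
Adding: ||u||_{H^1}^2 = 454/15 + 248/3 = 1694/15.


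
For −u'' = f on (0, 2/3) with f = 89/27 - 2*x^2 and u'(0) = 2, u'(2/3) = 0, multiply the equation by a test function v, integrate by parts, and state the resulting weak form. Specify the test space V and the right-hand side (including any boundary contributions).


V = H^1(0, 2/3) (v unrestricted at boundary; u is determined up to an additive constant); weak form: ∫_0^2/3 u'v' dx = ∫_0^2/3 (89/27 - 2*x^2) v dx − 2·v(0) for all v ∈ V.

Multiply both sides by a test function v and integrate from 0 to 2/3:
  ∫_0^2/3 −u''(x) v(x) dx = ∫_0^2/3 f(x) v(x) dx.
Integrate the LHS by parts once:
  ∫_0^2/3 −u'' v dx = −[u'(x) v(x)]_0^2/3 + ∫_0^2/3 u'(x) v'(x) dx.
Thus ∫_0^2/3 u'(x) v'(x) dx = ∫_0^2/3 f(x) v(x) dx + [u'(x) v(x)]_0^2/3.
Choose V so that boundary terms are either known or forced to vanish.
u has inhomogeneous Neumann u'(0) = 2, u'(2/3) = 0. [u' v]_0^2/3 = (0)·v(2/3) − (2)·v(0) = − 2·v(0). Take V = H^1(0, 2/3); boundary term becomes part of RHS.
Weak formulation: find u (satisfying any essential BC) such that ∫_0^2/3 u'(x) v'(x) dx = ∫_0^2/3 f v dx − 2·v(0) for all v ∈ V (Neumann data are natural BCs: they enter the RHS as boundary terms).
Substituting f(x) = 89/27 - 2*x^2, the right-hand side is ∫_0^2/3 (89/27 - 2*x^2) v dx − 2·v(0).
Compatibility check (pure Neumann): taking v ≡ 1 ∈ V gives 0 = ∫_0^2/3 f dx + (0) − (2), i.e. ∫_0^2/3 f dx must equal u'(0) − u'(2/3) = 2. Indeed ∫_0^2/3 (89/27 - 2*x^2) dx = 2, so the data are compatible. The solution is then unique only up to an additive constant (fix it e.g. by requiring ∫_0^2/3 u dx = 0).


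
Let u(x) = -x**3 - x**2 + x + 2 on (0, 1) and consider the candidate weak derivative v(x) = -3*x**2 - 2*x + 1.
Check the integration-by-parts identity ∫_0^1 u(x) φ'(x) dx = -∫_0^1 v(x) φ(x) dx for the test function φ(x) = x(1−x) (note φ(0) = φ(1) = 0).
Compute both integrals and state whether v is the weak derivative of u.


LHS = 3/20, RHS = 3/20. Yes, v = u' weakly.

u(x) = -x**3 - x**2 + x + 2, classical derivative u'(x) = -3*x**2 - 2*x + 1.
φ(x) = x(1−x), so φ'(x) = 1 - 2*x.
Note φ(0) = φ(1) = 0, so the boundary term u·φ vanishes.
LHS = ∫_0^1 u(x) φ'(x) dx = ∫_0^1 (2*x^4 + x^3 - 3*x^2 - 3*x + 2) dx. Term by term:
  ∫_0^1 2*x^4 dx = 2/5;  ∫_0^1 x^3 dx = 1/4;  ∫_0^1 -3*x^2 dx = -1;
  ∫_0^1 -3*x dx = -3/2;  ∫_0^1 2 dx = 2.
Sum: 2/5 + 1/4 − 1 − 3/2 + 2 = 3/20.
So LHS = 3/20.
∫_0^1 v(x) φ(x) dx = ∫_0^1 (3*x^4 - x^3 - 3*x^2 + x) dx. Term by term:
  ∫_0^1 3*x^4 dx = 3/5;  ∫_0^1 -x^3 dx = -1/4;  ∫_0^1 -3*x^2 dx = -1;
  ∫_0^1 x dx = 1/2.
Sum: 3/5 − 1/4 − 1 + 1/2 = -3/20.
So RHS = -∫_0^1 v(x) φ(x) dx = 3/20.
LHS = RHS, so the identity holds for this test φ.
Moreover u is smooth here and v(x) = u'(x) = -3*x**2 - 2*x + 1 pointwise, so the identity holds for every test function. Hence v is the weak derivative of u.


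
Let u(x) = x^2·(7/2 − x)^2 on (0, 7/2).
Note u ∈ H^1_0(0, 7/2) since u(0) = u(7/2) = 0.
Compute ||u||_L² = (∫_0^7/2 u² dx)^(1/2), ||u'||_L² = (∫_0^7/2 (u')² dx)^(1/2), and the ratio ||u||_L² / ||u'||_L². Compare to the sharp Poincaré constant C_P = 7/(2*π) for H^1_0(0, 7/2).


||u||_L² / ||u'||_L² = 7*sqrt(3)/12 < C_P = 7/(2*π).

u(x) = x^2·(7/2 − x)^2, so u'(x) = x*(2*x - 7)*(4*x - 7)/2.
u(x) = x^2·(7/2 − x)^2 vanishes at x = 0 and x = 7/2, so u ∈ H^1_0(0, 7/2). Differentiate via the product rule and integrate the resulting polynomials term by term.
  ∫_0^7/2 u² dx = ∫_0^7/2 (x^8 - 14*x^7 + 147*x^6/2 - 343*x^5/2 + 2401*x^4/16) dx. Term by term:
    ∫_0^7/2 x^8 dx = 40353607/4608;  ∫_0^7/2 -14*x^7 dx = -40353607/1024;  ∫_0^7/2 147*x^6/2 dx = 17294403/256;
    ∫_0^7/2 -343*x^5/2 dx = -40353607/768;  ∫_0^7/2 2401*x^4/16 dx = 40353607/2560.
  Sum: 40353607/4608 − 40353607/1024 + 17294403/256 − 40353607/768 + 40353607/2560 = 5764801/46080.
  ∫_0^7/2 (u')² dx = ∫_0^7/2 (16*x^6 - 168*x^5 + 637*x^4 - 1029*x^3 + 2401*x^2/4) dx. Term by term:
    ∫_0^7/2 16*x^6 dx = 117649/8;  ∫_0^7/2 -168*x^5 dx = -823543/16;  ∫_0^7/2 637*x^4 dx = 10706059/160;
    ∫_0^7/2 -1029*x^3 dx = -2470629/64;  ∫_0^7/2 2401*x^2/4 dx = 823543/96.
  Sum: 117649/8 − 823543/16 + 10706059/160 − 2470629/64 + 823543/96 = 117649/960.
∫_0^7/2 u² dx = 5764801/46080, so ||u||_L² = 2401*sqrt(5)/480.
∫_0^7/2 (u')² dx = 117649/960, so ||u'||_L² = 343*sqrt(15)/120.
Ratio ||u||_L² / ||u'||_L² = 7*sqrt(3)/12.
Sharp Poincaré constant on H^1_0(0, 7/2) is C_P = L/π = 7/(2*π), achieved by sin(2*π/7·x).
A polynomial bump cannot attain the sharp Poincaré constant (only the first sine eigenfunction does), so the ratio is strictly less than C_P, consistent with ||u||_L² ≤ C_P ||u'||_L².


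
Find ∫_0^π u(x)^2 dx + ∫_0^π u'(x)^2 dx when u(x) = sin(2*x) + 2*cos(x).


||u||_{H^1(0,π)}^2 = 32/3 + 13*π/2

u'(x) = -2*sin(x) + 2*cos(2*x).
Expand u² and (u')² and integrate term by term on (0, π), using: for integers n ≥ 1, ∫_0^π sin²(nx) dx = ∫_0^π cos²(nx) dx = π/2; for n ≠ n', ∫_0^π sin(nx)sin(n'x) dx = ∫_0^π cos(nx)cos(n'x) dx = 0; and by product-to-sum, ∫_0^π sin(nx)cos(n'x) dx = ½∫_0^π [sin((n+n')x) + sin((n−n')x)] dx, which is 0 when n+n' is even and 2n/(n²−n'²) when n+n' is odd (it need not vanish on (0, π)).
  u² squared terms: (2)²·∫cos(x)² dx = 4·π/2 = 2*π;  (1)²·∫sin(2x)² dx = 1·π/2 = π/2.
  u² cross terms: 2·(2)·(1)·∫cos(x)·sin(2x) dx = 4·(4/3) = 16/3.
  So ∫_0^π u² dx = 2*π + π/2 + 16/3 = 16/3 + 5*π/2.
  (u')² squared terms: (-2)²·∫sin(x)² dx = 4·π/2 = 2*π;  (2)²·∫cos(2x)² dx = 4·π/2 = 2*π.
  (u')² cross terms: 2·(-2)·(2)·∫sin(x)·cos(2x) dx = -8·(-2/3) = 16/3.
  So ∫_0^π (u')² dx = 2*π + 2*π + 16/3 = 16/3 + 4*π.
||u||_{H^1}^2 = (16/3 + 5*π/2) + (16/3 + 4*π) = 32/3 + 13*π/2.


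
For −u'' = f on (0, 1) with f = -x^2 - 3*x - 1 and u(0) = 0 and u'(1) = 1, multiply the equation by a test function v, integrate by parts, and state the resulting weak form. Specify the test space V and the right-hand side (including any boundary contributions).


V = {v ∈ H^1(0, 1) : v(0) = 0} (test functions vanish at x = 0 where u is specified); weak form: ∫_0^1 u'v' dx = ∫_0^1 (-x^2 - 3*x - 1) v dx + v(1) for all v ∈ V.

Multiply both sides by a test function v and integrate from 0 to 1:
  ∫_0^1 −u''(x) v(x) dx = ∫_0^1 f(x) v(x) dx.
Integrate the LHS by parts once:
  ∫_0^1 −u'' v dx = −[u'(x) v(x)]_0^1 + ∫_0^1 u'(x) v'(x) dx.
Thus ∫_0^1 u'(x) v'(x) dx = ∫_0^1 f(x) v(x) dx + [u'(x) v(x)]_0^1.
Choose V so that boundary terms are either known or forced to vanish.
Mixed BC: u(0) = 0 (Dirichlet) and u'(1) = 1 (Neumann). Define V = {v ∈ H^1(0, 1) : v(0) = 0}. Then [u' v]_0^1 = u'(1)·v(1) − u'(0)·0 = v(1).
Weak formulation: find u (satisfying any essential BC) such that ∫_0^1 u'(x) v'(x) dx = ∫_0^1 f v dx + v(1) for all v ∈ V (Dirichlet at 0 absorbed into V; Neumann datum at x = 1 contributes the boundary term).
Substituting f(x) = -x^2 - 3*x - 1, the right-hand side is ∫_0^1 (-x^2 - 3*x - 1) v dx + v(1).


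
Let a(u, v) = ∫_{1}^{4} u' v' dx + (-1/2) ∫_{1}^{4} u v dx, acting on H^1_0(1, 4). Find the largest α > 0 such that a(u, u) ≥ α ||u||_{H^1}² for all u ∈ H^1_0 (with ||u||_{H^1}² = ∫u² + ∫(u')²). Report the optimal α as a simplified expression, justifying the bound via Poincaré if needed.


α = (-9/2 + π^2)/(9 + π^2)

Coercivity of a(·,·) on H^1_0(1, 4) means a(u, u) ≥ α ||u||_{H^1}² for every u ∈ H^1_0.
The interval has length L = 3, and Poincaré/coercivity depend only on L. Here a(u, u) = ∫(u')² + (-1/2)·∫u².
Here c = -1/2 < 0 with |c| < (π/L)² = π^2/9, so coercivity still holds. The condition a(u,u) ≥ α||u||_{H^1}² reads (1−α)∫(u')² ≥ (α−c)∫u². Any admissible α is ≤ 1 (rapidly oscillating u have ∫u²/∫(u')² → 0), and α = 1 would force 0 ≥ (1−c)∫u², impossible since c < 1; so 1−α > 0. By the sharp Poincaré inequality on H^1_0 of an interval of length L, ∫(u')² ≥ (π/L)²∫u² with equality for the first sine mode sin(π(x−x₀)/L) (x₀ the left endpoint), so the inequality holds for all u iff (1−α)(π/L)² ≥ α − c, i.e. α ≤ ((π/L)² + c)/((π/L)² + 1) = (1 + c(L/π)²)/(1 + (L/π)²). (Direct route, valid since c ≤ 0: Poincaré gives c∫u² ≥ c(L/π)²∫(u')², so a(u,u) ≥ (1 + c(L/π)²)∫(u')², while ||u||_{H^1}² ≤ (1 + (L/π)²)∫(u')²; dividing yields the same α.) With (π/L)² = π^2/9 and c = -1/2, the largest admissible constant is α = ((π/L)² + c)/((π/L)² + 1).
Simplifying, α = (-9/2 + π^2)/(9 + π^2).


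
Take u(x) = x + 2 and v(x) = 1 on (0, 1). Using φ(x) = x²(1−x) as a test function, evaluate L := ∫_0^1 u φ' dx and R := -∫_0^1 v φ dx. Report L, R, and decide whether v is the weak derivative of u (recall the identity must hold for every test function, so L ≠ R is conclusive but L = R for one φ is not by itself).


LHS = -1/12, RHS = -1/12. Yes, v = u' weakly.

u(x) = x + 2, classical derivative u'(x) = 1.
φ(x) = x²(1−x), so φ'(x) = x*(2 - 3*x).
Note φ(0) = φ(1) = 0, so the boundary term u·φ vanishes.
LHS = ∫_0^1 u(x) φ'(x) dx = ∫_0^1 (-3*x^3 - 4*x^2 + 4*x) dx. Term by term:
  ∫_0^1 -3*x^3 dx = -3/4;  ∫_0^1 -4*x^2 dx = -4/3;  ∫_0^1 4*x dx = 2.
Sum: -3/4 − 4/3 + 2 = -1/12.
So LHS = -1/12.
∫_0^1 v(x) φ(x) dx = ∫_0^1 (-x^3 + x^2) dx. Term by term:
  ∫_0^1 -x^3 dx = -1/4;  ∫_0^1 x^2 dx = 1/3.
Sum: -1/4 + 1/3 = 1/12.
So RHS = -∫_0^1 v(x) φ(x) dx = -1/12.
LHS = RHS, so the identity holds for this test φ.
Moreover u is smooth here and v(x) = u'(x) = 1 pointwise, so the identity holds for every test function. Hence v is the weak derivative of u.


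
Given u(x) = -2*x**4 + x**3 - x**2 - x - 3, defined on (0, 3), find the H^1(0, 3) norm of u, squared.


||u||_{H^1}^2 = 1685829/70

The H^1 norm (squared) on an interval (0, L) is
  ||u||_{H^1}^2 = ∫_0^L u(x)^2 dx + ∫_0^L u'(x)^2 dx.
Compute u'(x) = -8*x**3 + 3*x**2 - 2*x - 1.
Then u(x)^2 = 4*x**8 - 4*x**7 + 5*x**6 + 2*x**5 + 11*x**4 - 4*x**3 + 7*x**2 + 6*x + 9 and u'(x)^2 = 64*x**6 - 48*x**5 + 41*x**4 + 4*x**3 - 2*x**2 + 4*x + 1.
Integrate each monomial from 0 to 3 using ∫_0^3 c·x^n dx = c·3^(n+1)/(n+1):
  ∫_0^3 u(x)^2 dx = ∫_0^3 (4*x^8 - 4*x^7 + 5*x^6 + 2*x^5 + 11*x^4 - 4*x^3 + 7*x^2 + 6*x + 9) dx. Term by term:
    ∫_0^3 4*x^8 dx = 8748;  ∫_0^3 -4*x^7 dx = -6561/2;  ∫_0^3 5*x^6 dx = 10935/7;
    ∫_0^3 2*x^5 dx = 243;  ∫_0^3 11*x^4 dx = 2673/5;  ∫_0^3 -4*x^3 dx = -81;
    ∫_0^3 7*x^2 dx = 63;  ∫_0^3 6*x dx = 27;  ∫_0^3 9 dx = 27.
  Sum: 8748 − 6561/2 + 10935/7 + 243 + 2673/5 − 81 + 63 + 27 + 27 = 549027/70.
  ∫_0^3 u'(x)^2 dx = ∫_0^3 (64*x^6 - 48*x^5 + 41*x^4 + 4*x^3 - 2*x^2 + 4*x + 1) dx. Term by term:
    ∫_0^3 64*x^6 dx = 139968/7;  ∫_0^3 -48*x^5 dx = -5832;  ∫_0^3 41*x^4 dx = 9963/5;
    ∫_0^3 4*x^3 dx = 81;  ∫_0^3 -2*x^2 dx = -18;  ∫_0^3 4*x dx = 18;
    ∫_0^3 1 dx = 3.
  Sum: 139968/7 − 5832 + 9963/5 + 81 − 18 + 18 + 3 = 568401/35.
Adding: ||u||_{H^1}^2 = 549027/70 + 568401/35 = 1685829/70.


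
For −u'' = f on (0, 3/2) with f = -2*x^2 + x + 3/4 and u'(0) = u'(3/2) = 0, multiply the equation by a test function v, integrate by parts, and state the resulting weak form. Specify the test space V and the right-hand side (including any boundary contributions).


V = H^1(0, 3/2) (no boundary constraint on v; u is determined up to an additive constant); weak form: ∫_0^3/2 u'v' dx = ∫_0^3/2 (-2*x^2 + x + 3/4) v dx for all v ∈ V.

Multiply both sides by a test function v and integrate from 0 to 3/2:
  ∫_0^3/2 −u''(x) v(x) dx = ∫_0^3/2 f(x) v(x) dx.
Integrate the LHS by parts once:
  ∫_0^3/2 −u'' v dx = −[u'(x) v(x)]_0^3/2 + ∫_0^3/2 u'(x) v'(x) dx.
Thus ∫_0^3/2 u'(x) v'(x) dx = ∫_0^3/2 f(x) v(x) dx + [u'(x) v(x)]_0^3/2.
Choose V so that boundary terms are either known or forced to vanish.
u has homogeneous Neumann: u'(0) = u'(3/2) = 0. So [u' v]_0^3/2 = 0·v(3/2) − 0·v(0) = 0 for any v; take V = H^1(0, 3/2).
Weak formulation: find u (satisfying any essential BC) such that ∫_0^3/2 u'(x) v'(x) dx = ∫_0^3/2 f v dx for all v ∈ V (homogeneous Neumann, so boundary terms vanish).
Substituting f(x) = -2*x^2 + x + 3/4, the right-hand side is ∫_0^3/2 (-2*x^2 + x + 3/4) v dx.
Compatibility check (pure Neumann): taking v ≡ 1 ∈ V gives 0 = ∫_0^3/2 f dx + (0) − (0), i.e. ∫_0^3/2 f dx must equal u'(0) − u'(3/2) = 0. Indeed ∫_0^3/2 (-2*x^2 + x + 3/4) dx = 0, so the data are compatible. The solution is then unique only up to an additive constant (fix it e.g. by requiring ∫_0^3/2 u dx = 0).


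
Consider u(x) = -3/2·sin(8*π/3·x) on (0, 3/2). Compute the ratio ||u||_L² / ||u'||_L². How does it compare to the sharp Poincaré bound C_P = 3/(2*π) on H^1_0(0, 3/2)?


||u||_L² / ||u'||_L² = 3/(8*π) < C_P = 3/(2*π).

u(x) = -3/2·sin(8*π/3·x), so u'(x) = -4*π*cos(8*π*x/3).
Writing u(x) = A·sin(kπx/L) with A = -3/2 and k = 4, use ∫_0^L sin²(kπx/L) dx = L/2 and ∫_0^L cos²(kπx/L) dx = L/2.
u² = 9/4·sin²(8*π/3·x) and (u')² = 16*π^2·cos²(8*π/3·x), and each of sin², cos² integrates to L/2 = 3/4 over (0, 3/2).
∫_0^3/2 u² dx = 27/16, so ||u||_L² = 3*sqrt(3)/4.
∫_0^3/2 (u')² dx = 12*π^2, so ||u'||_L² = 2*sqrt(3)*π.
Ratio ||u||_L² / ||u'||_L² = 3/(8*π).
Sharp Poincaré constant on H^1_0(0, 3/2) is C_P = L/π = 3/(2*π), achieved by sin(2*π/3·x).
This is the k = 4 harmonic; the ratio L/(kπ) is strictly less than C_P = L/π, consistent with the sharp inequality ||u||_L² ≤ C_P ||u'||_L².


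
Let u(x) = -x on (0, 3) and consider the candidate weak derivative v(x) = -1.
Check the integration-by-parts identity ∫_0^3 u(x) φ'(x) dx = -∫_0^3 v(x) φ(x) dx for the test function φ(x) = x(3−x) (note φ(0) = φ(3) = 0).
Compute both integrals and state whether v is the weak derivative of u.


LHS = 9/2, RHS = 9/2. Yes, v = u' weakly.

u(x) = -x, classical derivative u'(x) = -1.
φ(x) = x(3−x), so φ'(x) = 3 - 2*x.
Note φ(0) = φ(3) = 0, so the boundary term u·φ vanishes.
LHS = ∫_0^3 u(x) φ'(x) dx = ∫_0^3 (2*x^2 - 3*x) dx. Term by term:
  ∫_0^3 2*x^2 dx = 18;  ∫_0^3 -3*x dx = -27/2.
Sum: 18 − 27/2 = 9/2.
So LHS = 9/2.
∫_0^3 v(x) φ(x) dx = ∫_0^3 (x^2 - 3*x) dx. Term by term:
  ∫_0^3 x^2 dx = 9;  ∫_0^3 -3*x dx = -27/2.
Sum: 9 − 27/2 = -9/2.
So RHS = -∫_0^3 v(x) φ(x) dx = 9/2.
LHS = RHS, so the identity holds for this test φ.
Moreover u is smooth here and v(x) = u'(x) = -1 pointwise, so the identity holds for every test function. Hence v is the weak derivative of u.


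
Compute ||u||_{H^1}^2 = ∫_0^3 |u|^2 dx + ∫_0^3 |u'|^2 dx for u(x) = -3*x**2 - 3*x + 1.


||u||_{H^1}^2 = 13179/10

The H^1 norm (squared) on an interval (0, L) is
  ||u||_{H^1}^2 = ∫_0^L u(x)^2 dx + ∫_0^L u'(x)^2 dx.
Compute u'(x) = -6*x - 3.
Then u(x)^2 = 9*x**4 + 18*x**3 + 3*x**2 - 6*x + 1 and u'(x)^2 = 36*x**2 + 36*x + 9.
Integrate each monomial from 0 to 3 using ∫_0^3 c·x^n dx = c·3^(n+1)/(n+1):
  ∫_0^3 u(x)^2 dx = ∫_0^3 (9*x^4 + 18*x^3 + 3*x^2 - 6*x + 1) dx. Term by term:
    ∫_0^3 9*x^4 dx = 2187/5;  ∫_0^3 18*x^3 dx = 729/2;  ∫_0^3 3*x^2 dx = 27;
    ∫_0^3 -6*x dx = -27;  ∫_0^3 1 dx = 3.
  Sum: 2187/5 + 729/2 + 27 − 27 + 3 = 8049/10.
  ∫_0^3 u'(x)^2 dx = ∫_0^3 (36*x^2 + 36*x + 9) dx. Term by term:
    ∫_0^3 36*x^2 dx = 324;  ∫_0^3 36*x dx = 162;  ∫_0^3 9 dx = 27.
  Sum: 324 + 162 + 27 = 513.
Adding: ||u||_{H^1}^2 = 8049/10 + 513 = 13179/10.


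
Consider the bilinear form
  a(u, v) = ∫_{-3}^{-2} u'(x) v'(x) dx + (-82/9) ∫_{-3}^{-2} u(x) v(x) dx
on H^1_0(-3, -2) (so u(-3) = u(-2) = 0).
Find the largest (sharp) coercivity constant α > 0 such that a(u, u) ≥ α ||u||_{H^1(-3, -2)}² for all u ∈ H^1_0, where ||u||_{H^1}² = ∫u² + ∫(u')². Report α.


α = (-82/9 + π^2)/(1 + π^2)

Coercivity of a(·,·) on H^1_0(-3, -2) means a(u, u) ≥ α ||u||_{H^1}² for every u ∈ H^1_0.
The interval has length L = 1, and Poincaré/coercivity depend only on L. Here a(u, u) = ∫(u')² + (-82/9)·∫u².
Here c = -82/9 < 0 with |c| < (π/L)² = π^2, so coercivity still holds. The condition a(u,u) ≥ α||u||_{H^1}² reads (1−α)∫(u')² ≥ (α−c)∫u². Any admissible α is ≤ 1 (rapidly oscillating u have ∫u²/∫(u')² → 0), and α = 1 would force 0 ≥ (1−c)∫u², impossible since c < 1; so 1−α > 0. By the sharp Poincaré inequality on H^1_0 of an interval of length L, ∫(u')² ≥ (π/L)²∫u² with equality for the first sine mode sin(π(x−x₀)/L) (x₀ the left endpoint), so the inequality holds for all u iff (1−α)(π/L)² ≥ α − c, i.e. α ≤ ((π/L)² + c)/((π/L)² + 1) = (1 + c(L/π)²)/(1 + (L/π)²). (Direct route, valid since c ≤ 0: Poincaré gives c∫u² ≥ c(L/π)²∫(u')², so a(u,u) ≥ (1 + c(L/π)²)∫(u')², while ||u||_{H^1}² ≤ (1 + (L/π)²)∫(u')²; dividing yields the same α.) With (π/L)² = π^2 and c = -82/9, the largest admissible constant is α = ((π/L)² + c)/((π/L)² + 1).
Simplifying, α = (-82/9 + π^2)/(1 + π^2).


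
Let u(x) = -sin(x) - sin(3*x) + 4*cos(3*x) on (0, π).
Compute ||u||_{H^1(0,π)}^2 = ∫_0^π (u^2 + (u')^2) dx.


||u||_{H^1(0,π)}^2 = 86*π

u'(x) = -12*sin(3*x) - cos(x) - 3*cos(3*x).
Expand u² and (u')² and integrate term by term on (0, π), using: for integers n ≥ 1, ∫_0^π sin²(nx) dx = ∫_0^π cos²(nx) dx = π/2; for n ≠ n', ∫_0^π sin(nx)sin(n'x) dx = ∫_0^π cos(nx)cos(n'x) dx = 0; and by product-to-sum, ∫_0^π sin(nx)cos(n'x) dx = ½∫_0^π [sin((n+n')x) + sin((n−n')x)] dx, which is 0 when n+n' is even and 2n/(n²−n'²) when n+n' is odd (it need not vanish on (0, π)).
  u² squared terms: (-1)²·∫sin(x)² dx = 1·π/2 = π/2;  (-1)²·∫sin(3x)² dx = 1·π/2 = π/2;  (4)²·∫cos(3x)² dx = 16·π/2 = 8*π.
  u² cross terms: 2·(-1)·(-1)·∫sin(x)·sin(3x) dx = 2·(0) = 0;  2·(-1)·(4)·∫sin(x)·cos(3x) dx = -8·(0) = 0;  2·(-1)·(4)·∫sin(3x)·cos(3x) dx = -8·(0) = 0.
  So ∫_0^π u² dx = π/2 + π/2 + 8*π + 0 + 0 + 0 = 9*π.
  (u')² squared terms: (-1)²·∫cos(x)² dx = 1·π/2 = π/2;  (-12)²·∫sin(3x)² dx = 144·π/2 = 72*π;  (-3)²·∫cos(3x)² dx = 9·π/2 = 9*π/2.
  (u')² cross terms: 2·(-1)·(-12)·∫cos(x)·sin(3x) dx = 24·(0) = 0;  2·(-1)·(-3)·∫cos(x)·cos(3x) dx = 6·(0) = 0;  2·(-12)·(-3)·∫sin(3x)·cos(3x) dx = 72·(0) = 0.
  So ∫_0^π (u')² dx = π/2 + 72*π + 9*π/2 + 0 + 0 + 0 = 77*π.
||u||_{H^1}^2 = (9*π) + (77*π) = 86*π.


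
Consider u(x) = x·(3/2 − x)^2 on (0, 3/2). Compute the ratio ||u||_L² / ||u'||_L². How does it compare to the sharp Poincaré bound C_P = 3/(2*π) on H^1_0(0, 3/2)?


||u||_L² / ||u'||_L² = 3*sqrt(14)/28 < C_P = 3/(2*π).

u(x) = x·(3/2 − x)^2, so u'(x) = 3*x^2 - 6*x + 9/4.
u(x) = x·(3/2 − x)^2 vanishes at x = 0 and x = 3/2, so u ∈ H^1_0(0, 3/2). Differentiate via the product rule and integrate the resulting polynomials term by term.
  ∫_0^3/2 u² dx = ∫_0^3/2 (x^6 - 6*x^5 + 27*x^4/2 - 27*x^3/2 + 81*x^2/16) dx. Term by term:
    ∫_0^3/2 x^6 dx = 2187/896;  ∫_0^3/2 -6*x^5 dx = -729/64;  ∫_0^3/2 27*x^4/2 dx = 6561/320;
    ∫_0^3/2 -27*x^3/2 dx = -2187/128;  ∫_0^3/2 81*x^2/16 dx = 729/128.
  Sum: 2187/896 − 729/64 + 6561/320 − 2187/128 + 729/128 = 729/4480.
  ∫_0^3/2 (u')² dx = ∫_0^3/2 (9*x^4 - 36*x^3 + 99*x^2/2 - 27*x + 81/16) dx. Term by term:
    ∫_0^3/2 9*x^4 dx = 2187/160;  ∫_0^3/2 -36*x^3 dx = -729/16;  ∫_0^3/2 99*x^2/2 dx = 891/16;
    ∫_0^3/2 -27*x dx = -243/8;  ∫_0^3/2 81/16 dx = 243/32.
  Sum: 2187/160 − 729/16 + 891/16 − 243/8 + 243/32 = 81/80.
∫_0^3/2 u² dx = 729/4480, so ||u||_L² = 27*sqrt(70)/560.
∫_0^3/2 (u')² dx = 81/80, so ||u'||_L² = 9*sqrt(5)/20.
Ratio ||u||_L² / ||u'||_L² = 3*sqrt(14)/28.
Sharp Poincaré constant on H^1_0(0, 3/2) is C_P = L/π = 3/(2*π), achieved by sin(2*π/3·x).
A polynomial bump cannot attain the sharp Poincaré constant (only the first sine eigenfunction does), so the ratio is strictly less than C_P, consistent with ||u||_L² ≤ C_P ||u'||_L².


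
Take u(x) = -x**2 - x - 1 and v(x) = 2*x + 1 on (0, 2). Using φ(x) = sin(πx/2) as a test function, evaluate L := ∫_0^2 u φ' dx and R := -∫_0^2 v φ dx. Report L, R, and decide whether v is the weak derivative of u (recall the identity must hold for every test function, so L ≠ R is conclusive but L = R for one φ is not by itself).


LHS = 12/π, RHS = -12/π. No, v is not the weak derivative of u.

u(x) = -x**2 - x - 1, classical derivative u'(x) = -2*x - 1.
φ(x) = sin(πx/2), so φ'(x) = π*cos(π*x/2)/2.
Note φ(0) = φ(2) = 0, so the boundary term u·φ vanishes.
LHS = ∫_0^2 u(x) φ'(x) dx = ∫_0^2 (-π*x^2*cos(π*x/2)/2 - π*x*cos(π*x/2)/2 - π*cos(π*x/2)/2) dx. Term by term:
  ∫_0^2 -π*cos(π*x/2)/2 dx = 0;  ∫_0^2 -π*x*cos(π*x/2)/2 dx = 4/π;  ∫_0^2 -π*x^2*cos(π*x/2)/2 dx = 8/π.
Sum: 0 + 4/π + 8/π = 12/π.
So LHS = 12/π.
∫_0^2 v(x) φ(x) dx = ∫_0^2 (2*x*sin(π*x/2) + sin(π*x/2)) dx. Term by term:
  ∫_0^2 2*x*sin(π*x/2) dx = 8/π;  ∫_0^2 sin(π*x/2) dx = 4/π.
Sum: 8/π + 4/π = 12/π.
So RHS = -∫_0^2 v(x) φ(x) dx = -12/π.
LHS − RHS = 24/π ≠ 0, so the identity fails.
(For a valid weak derivative the identity must hold for EVERY test function, in particular this one. The failure shows v is NOT the weak derivative of u.)
Correct weak derivative would be u'(x) = -2*x - 1.


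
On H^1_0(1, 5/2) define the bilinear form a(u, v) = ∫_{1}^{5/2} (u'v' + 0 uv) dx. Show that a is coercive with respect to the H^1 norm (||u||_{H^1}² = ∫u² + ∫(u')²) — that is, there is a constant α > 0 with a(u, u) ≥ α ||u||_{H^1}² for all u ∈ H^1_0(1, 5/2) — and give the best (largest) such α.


α = 4*π^2/(9 + 4*π^2)

Coercivity of a(·,·) on H^1_0(1, 5/2) means a(u, u) ≥ α ||u||_{H^1}² for every u ∈ H^1_0.
The interval has length L = 3/2, and Poincaré/coercivity depend only on L. Here a(u, u) = ∫(u')² + (0)·∫u².
Here c = 0, so a(u,u) = ∫(u')² alone. The condition a(u,u) ≥ α||u||_{H^1}² reads (1−α)∫(u')² ≥ (α−c)∫u². Any admissible α is ≤ 1 (rapidly oscillating u have ∫u²/∫(u')² → 0), and α = 1 would force 0 ≥ (1−c)∫u², impossible since c < 1; so 1−α > 0. By the sharp Poincaré inequality on H^1_0 of an interval of length L, ∫(u')² ≥ (π/L)²∫u² with equality for the first sine mode sin(π(x−x₀)/L) (x₀ the left endpoint), so the inequality holds for all u iff (1−α)(π/L)² ≥ α − c, i.e. α ≤ ((π/L)² + c)/((π/L)² + 1) = (1 + c(L/π)²)/(1 + (L/π)²). (Direct route, valid since c ≤ 0: Poincaré gives c∫u² ≥ c(L/π)²∫(u')², so a(u,u) ≥ (1 + c(L/π)²)∫(u')², while ||u||_{H^1}² ≤ (1 + (L/π)²)∫(u')²; dividing yields the same α.) With (π/L)² = 4*π^2/9 and c = 0, the largest admissible constant is α = ((π/L)² + c)/((π/L)² + 1).
Simplifying, α = 4*π^2/(9 + 4*π^2).


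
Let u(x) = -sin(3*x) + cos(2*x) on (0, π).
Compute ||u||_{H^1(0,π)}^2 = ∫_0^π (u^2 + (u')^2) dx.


||u||_{H^1(0,π)}^2 = -12 + 15*π/2

u'(x) = -2*sin(2*x) - 3*cos(3*x).
Expand u² and (u')² and integrate term by term on (0, π), using: for integers n ≥ 1, ∫_0^π sin²(nx) dx = ∫_0^π cos²(nx) dx = π/2; for n ≠ n', ∫_0^π sin(nx)sin(n'x) dx = ∫_0^π cos(nx)cos(n'x) dx = 0; and by product-to-sum, ∫_0^π sin(nx)cos(n'x) dx = ½∫_0^π [sin((n+n')x) + sin((n−n')x)] dx, which is 0 when n+n' is even and 2n/(n²−n'²) when n+n' is odd (it need not vanish on (0, π)).
  u² squared terms: (-1)²·∫sin(3x)² dx = 1·π/2 = π/2;  (1)²·∫cos(2x)² dx = 1·π/2 = π/2.
  u² cross terms: 2·(-1)·(1)·∫sin(3x)·cos(2x) dx = -2·(6/5) = -12/5.
  So ∫_0^π u² dx = π/2 + π/2 − 12/5 = -12/5 + π.
  (u')² squared terms: (-3)²·∫cos(3x)² dx = 9·π/2 = 9*π/2;  (-2)²·∫sin(2x)² dx = 4·π/2 = 2*π.
  (u')² cross terms: 2·(-3)·(-2)·∫cos(3x)·sin(2x) dx = 12·(-4/5) = -48/5.
  So ∫_0^π (u')² dx = 9*π/2 + 2*π − 48/5 = -48/5 + 13*π/2.
||u||_{H^1}^2 = (-12/5 + π) + (-48/5 + 13*π/2) = -12 + 15*π/2.


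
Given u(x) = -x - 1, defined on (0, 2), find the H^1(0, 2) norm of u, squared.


||u||_{H^1}^2 = 32/3

The H^1 norm (squared) on an interval (0, L) is
  ||u||_{H^1}^2 = ∫_0^L u(x)^2 dx + ∫_0^L u'(x)^2 dx.
Compute u'(x) = -1.
Then u(x)^2 = x**2 + 2*x + 1 and u'(x)^2 = 1.
Integrate each monomial from 0 to 2 using ∫_0^2 c·x^n dx = c·2^(n+1)/(n+1):
  ∫_0^2 u(x)^2 dx = ∫_0^2 (x^2 + 2*x + 1) dx. Term by term:
    ∫_0^2 x^2 dx = 8/3;  ∫_0^2 2*x dx = 4;  ∫_0^2 1 dx = 2.
  Sum: 8/3 + 4 + 2 = 26/3.
  ∫_0^2 u'(x)^2 dx = ∫_0^2 (1) dx. Term by term:
    ∫_0^2 1 dx = 2.
Adding: ||u||_{H^1}^2 = 26/3 + 2 = 32/3.


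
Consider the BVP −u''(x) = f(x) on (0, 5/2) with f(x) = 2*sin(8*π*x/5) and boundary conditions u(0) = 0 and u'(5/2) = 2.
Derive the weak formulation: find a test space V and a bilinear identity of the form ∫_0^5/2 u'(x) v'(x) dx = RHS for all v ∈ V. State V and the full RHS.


V = {v ∈ H^1(0, 5/2) : v(0) = 0} (test functions vanish at x = 0 where u is specified); weak form: ∫_0^5/2 u'v' dx = ∫_0^5/2 (2*sin(8*π*x/5)) v dx + 2·v(5/2) for all v ∈ V.

Multiply both sides by a test function v and integrate from 0 to 5/2:
  ∫_0^5/2 −u''(x) v(x) dx = ∫_0^5/2 f(x) v(x) dx.
Integrate the LHS by parts once:
  ∫_0^5/2 −u'' v dx = −[u'(x) v(x)]_0^5/2 + ∫_0^5/2 u'(x) v'(x) dx.
Thus ∫_0^5/2 u'(x) v'(x) dx = ∫_0^5/2 f(x) v(x) dx + [u'(x) v(x)]_0^5/2.
Choose V so that boundary terms are either known or forced to vanish.
Mixed BC: u(0) = 0 (Dirichlet) and u'(5/2) = 2 (Neumann). Define V = {v ∈ H^1(0, 5/2) : v(0) = 0}. Then [u' v]_0^5/2 = u'(5/2)·v(5/2) − u'(0)·0 = 2·v(5/2).
Weak formulation: find u (satisfying any essential BC) such that ∫_0^5/2 u'(x) v'(x) dx = ∫_0^5/2 f v dx + 2·v(5/2) for all v ∈ V (Dirichlet at 0 absorbed into V; Neumann datum at x = 5/2 contributes the boundary term).
Substituting f(x) = 2*sin(8*π*x/5), the right-hand side is ∫_0^5/2 (2*sin(8*π*x/5)) v dx + 2·v(5/2).


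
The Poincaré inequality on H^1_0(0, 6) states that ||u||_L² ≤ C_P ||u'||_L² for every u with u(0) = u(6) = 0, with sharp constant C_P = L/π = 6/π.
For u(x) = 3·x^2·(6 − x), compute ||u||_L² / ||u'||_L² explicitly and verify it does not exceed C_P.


||u||_L² / ||u'||_L² = 3*sqrt(14)/7 < C_P = 6/π.

u(x) = 3·x^2·(6 − x), so u'(x) = 9*x*(4 - x).
u(x) = 3·x^2·(6 − x) vanishes at x = 0 and x = 6, so u ∈ H^1_0(0, 6). Differentiate via the product rule and integrate the resulting polynomials term by term.
  ∫_0^6 u² dx = ∫_0^6 (9*x^6 - 108*x^5 + 324*x^4) dx. Term by term:
    ∫_0^6 9*x^6 dx = 2519424/7;  ∫_0^6 -108*x^5 dx = -839808;  ∫_0^6 324*x^4 dx = 2519424/5.
  Sum: 2519424/7 − 839808 + 2519424/5 = 839808/35.
  ∫_0^6 (u')² dx = ∫_0^6 (81*x^4 - 648*x^3 + 1296*x^2) dx. Term by term:
    ∫_0^6 81*x^4 dx = 629856/5;  ∫_0^6 -648*x^3 dx = -209952;  ∫_0^6 1296*x^2 dx = 93312.
  Sum: 629856/5 − 209952 + 93312 = 46656/5.
∫_0^6 u² dx = 839808/35, so ||u||_L² = 648*sqrt(70)/35.
∫_0^6 (u')² dx = 46656/5, so ||u'||_L² = 216*sqrt(5)/5.
Ratio ||u||_L² / ||u'||_L² = 3*sqrt(14)/7.
Sharp Poincaré constant on H^1_0(0, 6) is C_P = L/π = 6/π, achieved by sin(π/6·x).
A polynomial bump cannot attain the sharp Poincaré constant (only the first sine eigenfunction does), so the ratio is strictly less than C_P, consistent with ||u||_L² ≤ C_P ||u'||_L².
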